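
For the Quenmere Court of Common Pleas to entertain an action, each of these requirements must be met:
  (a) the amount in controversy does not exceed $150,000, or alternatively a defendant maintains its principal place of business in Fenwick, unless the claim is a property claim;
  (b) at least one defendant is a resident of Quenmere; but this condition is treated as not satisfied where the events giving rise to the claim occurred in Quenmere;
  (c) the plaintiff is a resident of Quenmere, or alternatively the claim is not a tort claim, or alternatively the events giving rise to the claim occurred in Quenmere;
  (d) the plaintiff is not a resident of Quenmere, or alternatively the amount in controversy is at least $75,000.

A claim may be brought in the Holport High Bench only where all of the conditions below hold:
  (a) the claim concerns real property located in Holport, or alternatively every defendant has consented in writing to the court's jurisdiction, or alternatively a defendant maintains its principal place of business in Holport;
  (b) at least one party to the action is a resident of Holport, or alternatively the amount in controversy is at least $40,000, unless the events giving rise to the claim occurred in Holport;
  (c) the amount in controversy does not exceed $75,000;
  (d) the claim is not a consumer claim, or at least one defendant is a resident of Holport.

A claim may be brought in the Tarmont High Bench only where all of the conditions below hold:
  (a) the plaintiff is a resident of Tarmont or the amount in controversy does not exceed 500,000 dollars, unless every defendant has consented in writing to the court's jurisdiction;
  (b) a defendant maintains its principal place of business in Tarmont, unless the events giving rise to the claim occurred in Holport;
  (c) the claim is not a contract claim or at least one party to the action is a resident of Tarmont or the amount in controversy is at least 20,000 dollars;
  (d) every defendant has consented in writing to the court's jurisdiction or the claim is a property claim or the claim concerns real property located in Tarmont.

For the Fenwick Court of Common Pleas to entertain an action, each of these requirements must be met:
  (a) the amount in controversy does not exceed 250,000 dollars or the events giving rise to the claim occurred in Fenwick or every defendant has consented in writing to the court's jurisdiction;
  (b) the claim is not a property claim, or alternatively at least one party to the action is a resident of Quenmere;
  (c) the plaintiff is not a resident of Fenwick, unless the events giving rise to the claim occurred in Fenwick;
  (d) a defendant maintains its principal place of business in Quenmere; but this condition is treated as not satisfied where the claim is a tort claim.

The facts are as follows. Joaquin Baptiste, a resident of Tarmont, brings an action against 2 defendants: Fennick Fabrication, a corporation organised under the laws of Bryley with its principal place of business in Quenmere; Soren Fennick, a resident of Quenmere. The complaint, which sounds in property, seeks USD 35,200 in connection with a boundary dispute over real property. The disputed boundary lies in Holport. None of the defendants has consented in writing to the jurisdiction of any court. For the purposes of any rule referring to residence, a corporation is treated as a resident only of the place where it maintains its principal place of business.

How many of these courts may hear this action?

4

The Quenmere Court of Common Pleas:
  (a) The amount in controversy is USD 35,200, within the 150,000 dollars ceiling — that alternative is enough. Met.
  (b) Fennick Fabrication resides in Quenmere. The exception is not triggered, since the operative events occurred in Holport, not Quenmere. Satisfied.
  (c) The claim is a property claim, not a tort claim, which satisfies one of the alternatives. Condition met.
  (d) The plaintiff resides in Tarmont, which is not Quenmere, which satisfies one of the alternatives. Satisfied.
  → The court has jurisdiction.
The Holport High Bench:
  (a) The property lies in Holport, so this disjunct is met. Condition met.
  (b) No party resides in Holport; the amount in controversy is $35,200, below the USD 40,000 floor — none of the alternatives is met. However, the operative events occurred in Holport, so the 'unless' proviso supplies this condition. Met.
  (c) The amount in controversy is 35,200 dollars, within the $75,000 ceiling. Met.
  (d) The claim is a property claim, not a consumer claim — that alternative is enough. Condition met.
  → The court has jurisdiction.
The Tarmont High Bench:
  (a) The plaintiff resides in Tarmont, so this disjunct is met. Satisfied.
  (b) The corporate defendant(s) have their principal place of business in Quenmere, not Tarmont. However, the operative events occurred in Holport, so the 'unless' proviso supplies this condition. Condition met.
  (c) The claim is a property claim, not a contract claim, which satisfies one of the alternatives. Satisfied.
  (d) The claim is a property claim, so this disjunct is met. Satisfied.
  → All conditions met; jurisdiction exists.
The Fenwick Court of Common Pleas:
  (a) The amount in controversy is USD 35,200, within the $250,000 ceiling — that alternative is enough. Condition met.
  (b) Fennick Fabrication resides in Quenmere, so this disjunct is met. Condition met.
  (c) The plaintiff resides in Tarmont, which is not Fenwick. Condition met.
  (d) Fennick Fabrication has its principal place of business in Quenmere. The exception is not triggered, since the claim is a property claim, not a tort claim. Satisfied.
  → Jurisdiction lies.
Courts with jurisdiction: the Quenmere Court of Common Pleas, the Holport High Bench, the Tarmont High Bench, the Fenwick Court of Common Pleas — 4 in total.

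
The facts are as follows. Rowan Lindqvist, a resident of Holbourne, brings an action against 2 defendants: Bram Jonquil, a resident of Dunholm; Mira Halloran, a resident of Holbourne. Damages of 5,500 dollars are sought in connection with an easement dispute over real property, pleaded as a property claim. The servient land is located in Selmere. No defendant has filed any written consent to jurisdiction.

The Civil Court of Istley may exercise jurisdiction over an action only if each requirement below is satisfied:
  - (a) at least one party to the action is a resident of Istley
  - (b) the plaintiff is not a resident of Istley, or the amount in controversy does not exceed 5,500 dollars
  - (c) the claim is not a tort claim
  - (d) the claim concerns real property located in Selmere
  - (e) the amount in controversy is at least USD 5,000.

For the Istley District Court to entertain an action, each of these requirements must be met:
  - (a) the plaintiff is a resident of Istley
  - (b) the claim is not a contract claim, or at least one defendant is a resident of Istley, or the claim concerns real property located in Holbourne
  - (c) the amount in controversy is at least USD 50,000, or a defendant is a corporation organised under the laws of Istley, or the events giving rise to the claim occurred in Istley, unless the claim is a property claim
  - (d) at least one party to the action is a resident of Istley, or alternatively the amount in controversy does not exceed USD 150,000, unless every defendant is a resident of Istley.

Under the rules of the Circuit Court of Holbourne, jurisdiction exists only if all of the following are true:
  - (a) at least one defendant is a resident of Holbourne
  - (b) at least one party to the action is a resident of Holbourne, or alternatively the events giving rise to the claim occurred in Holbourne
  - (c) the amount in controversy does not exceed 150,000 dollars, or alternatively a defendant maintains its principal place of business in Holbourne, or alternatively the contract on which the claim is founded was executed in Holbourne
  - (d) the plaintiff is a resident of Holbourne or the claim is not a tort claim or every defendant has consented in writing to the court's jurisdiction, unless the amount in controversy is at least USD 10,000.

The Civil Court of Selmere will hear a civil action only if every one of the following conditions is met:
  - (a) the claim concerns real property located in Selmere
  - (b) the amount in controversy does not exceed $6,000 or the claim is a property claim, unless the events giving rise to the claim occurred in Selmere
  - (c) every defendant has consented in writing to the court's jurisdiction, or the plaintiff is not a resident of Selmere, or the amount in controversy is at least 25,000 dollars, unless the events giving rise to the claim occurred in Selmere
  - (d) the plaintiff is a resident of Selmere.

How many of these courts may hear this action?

1

The Civil Court of Istley:
  (a) No party resides in Istley. Condition not met.
  (b) The plaintiff resides in Holbourne, which is not Istley, so this disjunct is met. Satisfied.
  (c) The claim is a property claim, not a tort claim. Met.
  (d) The property lies in Selmere. Met.
  (e) The amount in controversy is USD 5,500, which meets the USD 5,000 floor. Condition met.
  → Not every requirement is met — no jurisdiction.
The Istley District Court:
  (a) The plaintiff resides in Holbourne, not Istley. Fails.
  (b) The claim is a property claim, not a contract claim, which satisfies one of the alternatives. Met.
  (c) The amount in controversy is $5,500, below the $50,000 floor; no defendant is a corporation; the operative events occurred in Selmere, not Istley — no alternative holds. The proviso rescues it, though: the claim is a property claim. Condition met.
  (d) The amount in controversy is $5,500, within the $150,000 ceiling, so this disjunct is met. Satisfied.
  → At least one condition fails; no jurisdiction.
The Circuit Court of Holbourne:
  (a) Mira Halloran resides in Holbourne. Satisfied.
  (b) Rowan Lindqvist resides in Holbourne, which satisfies one of the alternatives. Met.
  (c) The amount in controversy is $5,500, within the 150,000 dollars ceiling — that alternative is enough. Met.
  (d) The plaintiff resides in Holbourne — that alternative is enough. Met.
  → Jurisdiction lies.
The Civil Court of Selmere:
  (a) The property lies in Selmere. Condition met.
  (b) The amount in controversy is $5,500, within the 6,000 dollars ceiling, so one alternative holds. Condition met.
  (c) The plaintiff resides in Holbourne, which is not Selmere — that alternative is enough. Satisfied.
  (d) The plaintiff resides in Holbourne, not Selmere. Not met.
  → No jurisdiction.
Courts with jurisdiction: the Circuit Court of Holbourne — 1 in total.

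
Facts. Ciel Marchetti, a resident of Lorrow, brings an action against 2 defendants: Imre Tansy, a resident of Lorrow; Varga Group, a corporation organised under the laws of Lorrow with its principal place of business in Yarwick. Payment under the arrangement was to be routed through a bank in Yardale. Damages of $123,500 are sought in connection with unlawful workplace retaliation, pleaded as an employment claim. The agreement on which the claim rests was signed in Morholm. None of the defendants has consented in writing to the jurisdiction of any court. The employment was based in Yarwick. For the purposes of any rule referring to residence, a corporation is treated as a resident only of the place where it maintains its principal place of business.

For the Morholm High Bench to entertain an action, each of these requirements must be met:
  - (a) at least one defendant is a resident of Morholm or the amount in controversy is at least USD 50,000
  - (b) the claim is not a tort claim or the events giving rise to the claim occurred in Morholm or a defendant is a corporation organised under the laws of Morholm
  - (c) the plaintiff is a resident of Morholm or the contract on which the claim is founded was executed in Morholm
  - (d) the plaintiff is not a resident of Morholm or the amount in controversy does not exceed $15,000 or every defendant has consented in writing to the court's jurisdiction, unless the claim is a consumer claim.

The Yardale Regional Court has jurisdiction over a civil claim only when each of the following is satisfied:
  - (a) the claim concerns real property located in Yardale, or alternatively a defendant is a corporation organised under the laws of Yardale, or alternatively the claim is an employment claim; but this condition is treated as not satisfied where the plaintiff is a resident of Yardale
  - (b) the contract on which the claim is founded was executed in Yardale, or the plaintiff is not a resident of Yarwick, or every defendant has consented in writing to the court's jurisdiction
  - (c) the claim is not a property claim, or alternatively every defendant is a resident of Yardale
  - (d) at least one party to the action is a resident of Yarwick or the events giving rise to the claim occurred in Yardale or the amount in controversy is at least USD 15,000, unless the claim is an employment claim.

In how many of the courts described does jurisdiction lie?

The Morholm High Bench:
  (a) The amount in controversy is $123,500, which meets the $50,000 floor, so one alternative holds. Satisfied.
  (b) The claim is an employment claim, not a tort claim — that alternative is enough. Met.
  (c) The contract was executed in Morholm — that alternative is enough. Met.
  (d) The plaintiff resides in Lorrow, which is not Morholm, so one alternative holds. Satisfied.
  → Every requirement is satisfied — jurisdiction.
The Yardale Regional Court:
  (a) The claim is an employment claim, which satisfies one of the alternatives. And the carve-out is inapplicable — the plaintiff resides in Lorrow, not Yardale. Satisfied.
  (b) The plaintiff resides in Lorrow, which is not Yarwick, which satisfies one of the alternatives. Satisfied.
  (c) The claim is an employment claim, not a property claim, so one alternative holds. Condition met.
  (d) Varga Group resides in Yarwick, so one alternative holds. Met.
  → Every requirement is satisfied — jurisdiction.
Courts with jurisdiction: the Morholm High Bench, the Yardale Regional Court — 2 in total.

2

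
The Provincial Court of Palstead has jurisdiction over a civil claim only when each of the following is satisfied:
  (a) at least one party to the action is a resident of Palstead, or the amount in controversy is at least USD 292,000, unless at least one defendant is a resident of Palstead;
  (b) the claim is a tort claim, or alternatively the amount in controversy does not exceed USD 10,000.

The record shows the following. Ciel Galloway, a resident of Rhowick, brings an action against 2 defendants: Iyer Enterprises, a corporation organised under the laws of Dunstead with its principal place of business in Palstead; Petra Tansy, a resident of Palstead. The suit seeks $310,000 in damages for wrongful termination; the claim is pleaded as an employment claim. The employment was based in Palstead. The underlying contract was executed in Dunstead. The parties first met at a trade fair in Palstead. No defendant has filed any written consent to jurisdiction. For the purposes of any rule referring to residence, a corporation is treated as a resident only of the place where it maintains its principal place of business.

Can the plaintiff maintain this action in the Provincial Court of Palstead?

The Provincial Court of Palstead:
  (a) Iyer Enterprises resides in Palstead, which satisfies one of the alternatives. Condition met.
  (b) The claim is an employment claim, not a tort claim; the amount in controversy is 310,000 dollars, above the USD 10,000 ceiling — no alternative holds. Condition not met.
  → At least one condition fails; no jurisdiction.

No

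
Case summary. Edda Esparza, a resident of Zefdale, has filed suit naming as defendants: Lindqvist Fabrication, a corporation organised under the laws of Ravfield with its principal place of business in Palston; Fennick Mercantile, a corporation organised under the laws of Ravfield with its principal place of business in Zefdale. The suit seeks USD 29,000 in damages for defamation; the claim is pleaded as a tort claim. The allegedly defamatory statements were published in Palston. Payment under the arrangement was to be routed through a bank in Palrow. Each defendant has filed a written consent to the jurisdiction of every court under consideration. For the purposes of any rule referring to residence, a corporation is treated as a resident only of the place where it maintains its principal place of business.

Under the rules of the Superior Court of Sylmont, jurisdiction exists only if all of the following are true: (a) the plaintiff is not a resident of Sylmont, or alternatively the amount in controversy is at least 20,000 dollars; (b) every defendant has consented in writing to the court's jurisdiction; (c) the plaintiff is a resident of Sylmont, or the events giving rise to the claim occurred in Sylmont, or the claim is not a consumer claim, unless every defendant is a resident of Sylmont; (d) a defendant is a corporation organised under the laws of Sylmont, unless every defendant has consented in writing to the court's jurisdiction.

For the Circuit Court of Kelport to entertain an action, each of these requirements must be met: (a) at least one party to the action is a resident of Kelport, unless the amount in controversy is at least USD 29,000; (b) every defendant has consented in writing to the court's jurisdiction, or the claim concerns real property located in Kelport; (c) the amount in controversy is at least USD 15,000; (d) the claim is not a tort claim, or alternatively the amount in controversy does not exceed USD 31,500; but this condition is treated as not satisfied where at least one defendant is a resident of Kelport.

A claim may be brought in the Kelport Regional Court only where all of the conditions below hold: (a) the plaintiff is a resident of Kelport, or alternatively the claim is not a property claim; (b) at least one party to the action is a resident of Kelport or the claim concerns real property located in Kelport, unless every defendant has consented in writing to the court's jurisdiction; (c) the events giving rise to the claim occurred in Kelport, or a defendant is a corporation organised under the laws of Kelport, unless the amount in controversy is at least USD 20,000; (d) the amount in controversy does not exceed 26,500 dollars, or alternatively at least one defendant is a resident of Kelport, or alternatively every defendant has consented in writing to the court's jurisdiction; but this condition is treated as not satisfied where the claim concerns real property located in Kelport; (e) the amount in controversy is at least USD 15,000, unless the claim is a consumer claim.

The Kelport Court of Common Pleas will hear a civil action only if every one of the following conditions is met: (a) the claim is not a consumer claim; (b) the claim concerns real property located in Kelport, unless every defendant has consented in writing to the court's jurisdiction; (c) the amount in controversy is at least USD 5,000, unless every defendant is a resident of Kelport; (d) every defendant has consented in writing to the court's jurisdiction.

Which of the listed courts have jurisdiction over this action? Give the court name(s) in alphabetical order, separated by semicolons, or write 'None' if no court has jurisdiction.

the Circuit Court of Kelport; the Kelport Court of Common Pleas; the Kelport Regional Court; the Superior Court of Sylmont

The Superior Court of Sylmont:
  (a) The plaintiff resides in Zefdale, which is not Sylmont — that alternative is enough. Met.
  (b) Every defendant has filed written consent. Met.
  (c) The claim is a tort claim, not a consumer claim, which satisfies one of the alternatives. Condition met.
  (d) The corporate defendant(s) are organised in Ravfield, not Sylmont. However, every defendant has filed written consent, so the 'unless' proviso supplies this condition. Met.
  → The court has jurisdiction.
The Circuit Court of Kelport:
  (a) No party resides in Kelport. The proviso rescues it, though: the amount in controversy is 29,000 dollars, which meets the USD 29,000 floor. Satisfied.
  (b) Every defendant has filed written consent — that alternative is enough. Met.
  (c) The amount in controversy is USD 29,000, which meets the 15,000 dollars floor. Satisfied.
  (d) The amount in controversy is USD 29,000, within the USD 31,500 ceiling, so one alternative holds. The carve-out does not apply: no defendant resides in Kelport (they reside in Palston, Zefdale). Satisfied.
  → The court has jurisdiction.
The Kelport Regional Court:
  (a) The claim is a tort claim, not a property claim, so this disjunct is met. Met.
  (b) No party resides in Kelport; the claim does not concern real property — none of the alternatives is met. But every defendant has filed written consent, and the 'unless' clause therefore excuses the requirement. Condition met.
  (c) The operative events occurred in Palston, not Kelport; the corporate defendant(s) are organised in Ravfield, not Kelport — no alternative holds. The proviso rescues it, though: the amount in controversy is USD 29,000, which meets the $20,000 floor. Met.
  (d) Every defendant has filed written consent — that alternative is enough. The carve-out does not apply: the claim does not concern real property. Satisfied.
  (e) The amount in controversy is $29,000, which meets the 15,000 dollars floor. Condition met.
  → Every requirement is satisfied — jurisdiction.
The Kelport Court of Common Pleas:
  (a) The claim is a tort claim, not a consumer claim. Satisfied.
  (b) The claim does not concern real property. The proviso rescues it, though: every defendant has filed written consent. Met.
  (c) The amount in controversy is 29,000 dollars, which meets the 5,000 dollars floor. Met.
  (d) Every defendant has filed written consent. Met.
  → The court has jurisdiction.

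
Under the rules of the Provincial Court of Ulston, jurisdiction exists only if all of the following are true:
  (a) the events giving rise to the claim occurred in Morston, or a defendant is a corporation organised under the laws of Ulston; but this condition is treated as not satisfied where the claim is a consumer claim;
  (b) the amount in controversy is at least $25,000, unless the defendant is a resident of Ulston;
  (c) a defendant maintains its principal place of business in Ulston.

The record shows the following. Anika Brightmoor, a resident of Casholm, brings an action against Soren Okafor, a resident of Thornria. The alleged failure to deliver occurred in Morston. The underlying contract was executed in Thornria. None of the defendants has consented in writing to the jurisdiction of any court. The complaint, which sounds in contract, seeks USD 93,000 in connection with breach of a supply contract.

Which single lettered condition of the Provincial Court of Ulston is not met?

(c)

The Provincial Court of Ulston:
  (a) The operative events occurred in Morston, so this disjunct is met. The carve-out does not apply: the claim is a contract claim, not a consumer claim. Met.
  (b) The amount in controversy is USD 93,000, which meets the USD 25,000 floor. Condition met.
  (c) No defendant is a corporation. Not met.
Only condition (c) fails.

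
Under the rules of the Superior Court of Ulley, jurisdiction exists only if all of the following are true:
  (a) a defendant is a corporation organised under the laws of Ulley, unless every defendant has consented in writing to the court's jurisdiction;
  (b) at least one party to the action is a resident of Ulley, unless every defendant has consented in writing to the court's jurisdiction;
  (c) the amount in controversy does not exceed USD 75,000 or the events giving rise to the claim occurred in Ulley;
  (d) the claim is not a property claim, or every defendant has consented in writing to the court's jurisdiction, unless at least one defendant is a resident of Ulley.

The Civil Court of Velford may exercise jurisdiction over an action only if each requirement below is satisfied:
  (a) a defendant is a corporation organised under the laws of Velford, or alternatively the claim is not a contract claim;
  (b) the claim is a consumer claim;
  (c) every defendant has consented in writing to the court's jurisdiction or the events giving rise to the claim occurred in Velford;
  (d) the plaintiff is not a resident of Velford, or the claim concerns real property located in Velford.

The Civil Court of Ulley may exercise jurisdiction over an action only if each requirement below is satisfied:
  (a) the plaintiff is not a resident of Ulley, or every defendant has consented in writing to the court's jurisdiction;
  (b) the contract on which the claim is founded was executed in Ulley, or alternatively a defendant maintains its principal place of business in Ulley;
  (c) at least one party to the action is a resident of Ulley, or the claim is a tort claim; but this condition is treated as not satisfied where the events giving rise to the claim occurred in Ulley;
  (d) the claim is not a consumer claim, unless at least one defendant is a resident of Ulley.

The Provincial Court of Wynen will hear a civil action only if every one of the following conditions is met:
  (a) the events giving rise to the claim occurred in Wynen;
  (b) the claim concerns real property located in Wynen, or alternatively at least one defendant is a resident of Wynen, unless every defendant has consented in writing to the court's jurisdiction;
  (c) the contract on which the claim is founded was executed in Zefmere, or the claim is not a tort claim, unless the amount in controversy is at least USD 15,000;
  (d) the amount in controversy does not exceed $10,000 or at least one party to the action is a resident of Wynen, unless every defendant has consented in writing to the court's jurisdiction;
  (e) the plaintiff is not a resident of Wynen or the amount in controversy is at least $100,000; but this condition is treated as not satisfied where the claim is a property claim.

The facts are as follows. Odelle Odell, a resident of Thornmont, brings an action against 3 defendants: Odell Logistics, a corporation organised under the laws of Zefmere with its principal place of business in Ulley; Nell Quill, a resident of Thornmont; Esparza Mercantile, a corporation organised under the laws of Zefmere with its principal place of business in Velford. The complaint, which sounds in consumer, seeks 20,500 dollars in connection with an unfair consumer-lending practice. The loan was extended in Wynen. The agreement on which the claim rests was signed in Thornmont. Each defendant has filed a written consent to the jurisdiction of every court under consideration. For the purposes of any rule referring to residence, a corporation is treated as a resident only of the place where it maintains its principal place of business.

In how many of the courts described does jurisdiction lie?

4

The Superior Court of Ulley:
  (a) The corporate defendant(s) are organised in Zefmere, not Ulley. The proviso rescues it, though: every defendant has filed written consent. Met.
  (b) Odell Logistics resides in Ulley. Satisfied.
  (c) The amount in controversy is USD 20,500, within the USD 75,000 ceiling, so one alternative holds. Condition met.
  (d) The claim is a consumer claim, not a property claim — that alternative is enough. Condition met.
  → All conditions met; jurisdiction exists.
The Civil Court of Velford:
  (a) The claim is a consumer claim, not a contract claim, which satisfies one of the alternatives. Condition met.
  (b) The claim is a consumer claim. Satisfied.
  (c) Every defendant has filed written consent, which satisfies one of the alternatives. Met.
  (d) The plaintiff resides in Thornmont, which is not Velford, which satisfies one of the alternatives. Satisfied.
  → The court has jurisdiction.
The Civil Court of Ulley:
  (a) The plaintiff resides in Thornmont, which is not Ulley, so one alternative holds. Met.
  (b) Odell Logistics has its principal place of business in Ulley, so one alternative holds. Satisfied.
  (c) Odell Logistics resides in Ulley, so this disjunct is met. The exception is not triggered, since the operative events occurred in Wynen, not Ulley. Met.
  (d) The claim is a consumer claim. The proviso rescues it, though: Odell Logistics resides in Ulley. Met.
  → The court has jurisdiction.
The Provincial Court of Wynen:
  (a) The operative events occurred in Wynen. Met.
  (b) The claim does not concern real property; no defendant resides in Wynen (they reside in Ulley, Thornmont, Velford) — every alternative fails. The proviso rescues it, though: every defendant has filed written consent. Satisfied.
  (c) The claim is a consumer claim, not a tort claim — that alternative is enough. Condition met.
  (d) The amount in controversy is USD 20,500, above the USD 10,000 ceiling; no party resides in Wynen — no alternative holds. But every defendant has filed written consent, and the 'unless' clause therefore excuses the requirement. Met.
  (e) The plaintiff resides in Thornmont, which is not Wynen, which satisfies one of the alternatives. The exception is not triggered, since the claim is a consumer claim, not a property claim. Met.
  → The court has jurisdiction.
Courts with jurisdiction: the Superior Court of Ulley, the Civil Court of Velford, the Civil Court of Ulley, the Provincial Court of Wynen — 4 in total.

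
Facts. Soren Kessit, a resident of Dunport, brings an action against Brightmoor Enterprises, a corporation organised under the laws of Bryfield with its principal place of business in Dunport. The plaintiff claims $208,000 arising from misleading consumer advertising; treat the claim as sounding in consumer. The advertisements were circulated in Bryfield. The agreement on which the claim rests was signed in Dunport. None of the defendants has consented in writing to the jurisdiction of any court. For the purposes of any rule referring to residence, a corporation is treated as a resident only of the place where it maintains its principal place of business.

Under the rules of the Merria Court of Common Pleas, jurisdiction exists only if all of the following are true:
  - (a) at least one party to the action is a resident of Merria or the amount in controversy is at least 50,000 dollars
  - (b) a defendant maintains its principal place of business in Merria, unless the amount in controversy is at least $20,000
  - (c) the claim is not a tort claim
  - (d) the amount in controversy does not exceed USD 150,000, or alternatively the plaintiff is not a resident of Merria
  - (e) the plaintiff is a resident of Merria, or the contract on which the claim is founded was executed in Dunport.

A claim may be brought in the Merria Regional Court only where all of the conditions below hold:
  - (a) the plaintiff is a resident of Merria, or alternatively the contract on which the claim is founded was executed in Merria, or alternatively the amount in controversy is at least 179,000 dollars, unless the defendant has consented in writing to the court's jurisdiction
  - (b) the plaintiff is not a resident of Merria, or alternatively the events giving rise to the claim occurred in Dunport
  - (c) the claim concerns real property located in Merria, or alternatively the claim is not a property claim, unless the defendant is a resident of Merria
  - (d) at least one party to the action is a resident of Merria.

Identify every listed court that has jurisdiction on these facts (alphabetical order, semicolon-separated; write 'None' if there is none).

The Merria Court of Common Pleas:
  (a) The amount in controversy is 208,000 dollars, which meets the $50,000 floor, which satisfies one of the alternatives. Met.
  (b) The corporate defendant(s) have their principal place of business in Dunport, not Merria. But the amount in controversy is 208,000 dollars, which meets the 20,000 dollars floor, and the 'unless' clause therefore excuses the requirement. Met.
  (c) The claim is a consumer claim, not a tort claim. Met.
  (d) The plaintiff resides in Dunport, which is not Merria, so one alternative holds. Met.
  (e) The contract was executed in Dunport, so this disjunct is met. Met.
  → All conditions met; jurisdiction exists.
The Merria Regional Court:
  (a) The amount in controversy is 208,000 dollars, which meets the $179,000 floor, so this disjunct is met. Met.
  (b) The plaintiff resides in Dunport, which is not Merria, which satisfies one of the alternatives. Condition met.
  (c) The claim is a consumer claim, not a property claim, so this disjunct is met. Satisfied.
  (d) No party resides in Merria. Not met.
  → The court lacks jurisdiction.

the Merria Court of Common Pleas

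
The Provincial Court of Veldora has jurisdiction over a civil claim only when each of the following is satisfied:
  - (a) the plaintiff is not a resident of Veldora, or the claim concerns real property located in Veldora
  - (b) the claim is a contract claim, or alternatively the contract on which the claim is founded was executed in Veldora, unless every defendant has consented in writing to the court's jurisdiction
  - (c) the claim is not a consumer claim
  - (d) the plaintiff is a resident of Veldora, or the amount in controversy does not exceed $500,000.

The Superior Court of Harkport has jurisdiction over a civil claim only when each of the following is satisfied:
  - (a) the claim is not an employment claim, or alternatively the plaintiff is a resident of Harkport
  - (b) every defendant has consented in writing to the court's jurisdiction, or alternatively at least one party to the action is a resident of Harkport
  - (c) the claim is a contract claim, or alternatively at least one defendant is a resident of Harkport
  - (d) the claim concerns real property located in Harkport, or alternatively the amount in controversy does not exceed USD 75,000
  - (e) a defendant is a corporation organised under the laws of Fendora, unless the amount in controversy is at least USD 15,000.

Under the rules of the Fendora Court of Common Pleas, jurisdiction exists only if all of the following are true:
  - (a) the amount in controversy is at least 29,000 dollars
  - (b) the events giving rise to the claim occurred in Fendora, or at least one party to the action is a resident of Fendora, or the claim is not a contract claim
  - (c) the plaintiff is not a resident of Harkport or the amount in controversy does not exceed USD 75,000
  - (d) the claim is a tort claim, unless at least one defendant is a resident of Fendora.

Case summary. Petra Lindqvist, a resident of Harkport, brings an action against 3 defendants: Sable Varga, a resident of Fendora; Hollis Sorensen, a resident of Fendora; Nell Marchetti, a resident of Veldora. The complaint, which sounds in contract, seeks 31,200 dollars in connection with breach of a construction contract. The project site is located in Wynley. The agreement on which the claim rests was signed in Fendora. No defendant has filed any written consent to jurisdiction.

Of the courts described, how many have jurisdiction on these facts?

3

The Provincial Court of Veldora:
  (a) The plaintiff resides in Harkport, which is not Veldora, so one alternative holds. Condition met.
  (b) The claim is a contract claim, which satisfies one of the alternatives. Condition met.
  (c) The claim is a contract claim, not a consumer claim. Satisfied.
  (d) The amount in controversy is USD 31,200, within the USD 500,000 ceiling, so this disjunct is met. Met.
  → Jurisdiction lies.
The Superior Court of Harkport:
  (a) The claim is a contract claim, not an employment claim, so this disjunct is met. Met.
  (b) Petra Lindqvist resides in Harkport, so one alternative holds. Condition met.
  (c) The claim is a contract claim — that alternative is enough. Condition met.
  (d) The amount in controversy is 31,200 dollars, within the $75,000 ceiling, so this disjunct is met. Condition met.
  (e) No defendant is a corporation. The proviso rescues it, though: the amount in controversy is 31,200 dollars, which meets the $15,000 floor. Condition met.
  → Every requirement is satisfied — jurisdiction.
The Fendora Court of Common Pleas:
  (a) The amount in controversy is 31,200 dollars, which meets the $29,000 floor. Met.
  (b) Sable Varga resides in Fendora — that alternative is enough. Condition met.
  (c) The amount in controversy is 31,200 dollars, within the 75,000 dollars ceiling, so one alternative holds. Met.
  (d) The claim is a contract claim, not a tort claim. But Sable Varga resides in Fendora, and the 'unless' clause therefore excuses the requirement. Met.
  → Every requirement is satisfied — jurisdiction.
Courts with jurisdiction: the Provincial Court of Veldora, the Superior Court of Harkport, the Fendora Court of Common Pleas — 3 in total.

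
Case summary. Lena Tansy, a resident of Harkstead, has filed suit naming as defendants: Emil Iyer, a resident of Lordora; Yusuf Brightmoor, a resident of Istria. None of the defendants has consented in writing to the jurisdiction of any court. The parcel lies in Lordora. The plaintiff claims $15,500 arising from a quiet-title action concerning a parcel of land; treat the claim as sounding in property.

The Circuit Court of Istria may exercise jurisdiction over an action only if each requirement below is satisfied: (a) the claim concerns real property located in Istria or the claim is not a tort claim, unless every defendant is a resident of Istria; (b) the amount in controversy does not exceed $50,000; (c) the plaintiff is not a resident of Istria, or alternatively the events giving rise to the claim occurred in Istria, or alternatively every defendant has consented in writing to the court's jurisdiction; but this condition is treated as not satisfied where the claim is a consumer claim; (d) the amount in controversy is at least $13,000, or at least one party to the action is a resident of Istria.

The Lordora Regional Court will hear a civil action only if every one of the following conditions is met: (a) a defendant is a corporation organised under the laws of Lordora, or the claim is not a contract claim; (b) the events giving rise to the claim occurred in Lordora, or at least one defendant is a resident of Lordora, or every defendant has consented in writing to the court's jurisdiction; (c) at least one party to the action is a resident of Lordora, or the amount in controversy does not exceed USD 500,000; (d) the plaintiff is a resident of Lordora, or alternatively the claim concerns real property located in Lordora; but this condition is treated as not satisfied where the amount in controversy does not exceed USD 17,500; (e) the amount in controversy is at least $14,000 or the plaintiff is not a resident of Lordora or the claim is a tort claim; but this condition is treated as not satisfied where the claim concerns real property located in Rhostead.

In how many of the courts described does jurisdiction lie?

1

The Circuit Court of Istria:
  (a) The claim is a property claim, not a tort claim, which satisfies one of the alternatives. Condition met.
  (b) The amount in controversy is $15,500, within the $50,000 ceiling. Condition met.
  (c) The plaintiff resides in Harkstead, which is not Istria — that alternative is enough. And the carve-out is inapplicable — the claim is a property claim, not a consumer claim. Condition met.
  (d) The amount in controversy is USD 15,500, which meets the USD 13,000 floor, which satisfies one of the alternatives. Satisfied.
  → All conditions met; jurisdiction exists.
The Lordora Regional Court:
  (a) The claim is a property claim, not a contract claim, so one alternative holds. Satisfied.
  (b) The operative events occurred in Lordora, so this disjunct is met. Met.
  (c) Emil Iyer resides in Lordora, so one alternative holds. Met.
  (d) The property lies in Lordora, so this disjunct is met. However, the amount in controversy is $15,500, within the USD 17,500 ceiling, which falls within the stated exception and so defeats the condition. Condition not met.
  (e) The amount in controversy is $15,500, which meets the 14,000 dollars floor, so one alternative holds. The exception is not triggered, since the property lies in Lordora, not Rhostead. Met.
  → No jurisdiction.
Courts with jurisdiction: the Circuit Court of Istria — 1 in total.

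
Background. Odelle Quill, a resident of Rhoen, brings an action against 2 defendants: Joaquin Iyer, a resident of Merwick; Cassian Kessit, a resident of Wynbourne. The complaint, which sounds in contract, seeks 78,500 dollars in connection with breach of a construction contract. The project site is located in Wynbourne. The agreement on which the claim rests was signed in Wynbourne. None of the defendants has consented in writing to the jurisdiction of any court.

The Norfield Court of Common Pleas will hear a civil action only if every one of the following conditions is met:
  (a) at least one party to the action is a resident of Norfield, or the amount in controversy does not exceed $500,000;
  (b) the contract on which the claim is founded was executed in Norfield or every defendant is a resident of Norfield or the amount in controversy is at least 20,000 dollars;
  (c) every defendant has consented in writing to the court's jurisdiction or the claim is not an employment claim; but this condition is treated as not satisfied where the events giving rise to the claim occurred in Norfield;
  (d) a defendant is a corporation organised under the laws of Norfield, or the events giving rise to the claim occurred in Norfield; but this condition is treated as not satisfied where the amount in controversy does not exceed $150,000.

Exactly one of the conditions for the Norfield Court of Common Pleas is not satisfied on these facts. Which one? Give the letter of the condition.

The Norfield Court of Common Pleas:
  (a) The amount in controversy is $78,500, within the USD 500,000 ceiling, so one alternative holds. Met.
  (b) The amount in controversy is USD 78,500, which meets the $20,000 floor — that alternative is enough. Met.
  (c) The claim is a contract claim, not an employment claim, which satisfies one of the alternatives. The exception is not triggered, since the operative events occurred in Wynbourne, not Norfield. Condition met.
  (d) No defendant is a corporation; the operative events occurred in Wynbourne, not Norfield — no alternative holds. Not satisfied.
Only condition (d) fails.

(d)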